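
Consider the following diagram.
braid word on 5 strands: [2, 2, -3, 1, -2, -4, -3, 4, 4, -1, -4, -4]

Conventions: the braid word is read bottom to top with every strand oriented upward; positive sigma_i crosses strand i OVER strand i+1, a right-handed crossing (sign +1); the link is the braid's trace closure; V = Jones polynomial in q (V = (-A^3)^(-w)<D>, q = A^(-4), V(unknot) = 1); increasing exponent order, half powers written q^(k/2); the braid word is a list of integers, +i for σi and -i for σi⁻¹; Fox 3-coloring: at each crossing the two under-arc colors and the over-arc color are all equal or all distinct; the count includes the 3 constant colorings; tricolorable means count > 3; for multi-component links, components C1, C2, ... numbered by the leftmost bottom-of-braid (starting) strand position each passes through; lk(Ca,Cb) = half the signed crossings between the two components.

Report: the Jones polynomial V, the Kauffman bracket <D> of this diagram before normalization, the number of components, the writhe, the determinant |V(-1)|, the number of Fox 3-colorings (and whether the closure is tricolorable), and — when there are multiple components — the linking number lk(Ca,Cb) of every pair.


Jones polynomial: V(q) = q^-2 + 2 + q^2
<D> = A^-14 + 2A^-6 + A^2; writhe -2
components 3, writhe -2 (12 crossings)
linking number lk(C1,C2) = 0
lk(C1,C3): -1
lk(C2,C3) = +1
3-colorings: 3 of 3^12, det 4 — not tricolorable
note: the 3 component pairs carry total linking 0


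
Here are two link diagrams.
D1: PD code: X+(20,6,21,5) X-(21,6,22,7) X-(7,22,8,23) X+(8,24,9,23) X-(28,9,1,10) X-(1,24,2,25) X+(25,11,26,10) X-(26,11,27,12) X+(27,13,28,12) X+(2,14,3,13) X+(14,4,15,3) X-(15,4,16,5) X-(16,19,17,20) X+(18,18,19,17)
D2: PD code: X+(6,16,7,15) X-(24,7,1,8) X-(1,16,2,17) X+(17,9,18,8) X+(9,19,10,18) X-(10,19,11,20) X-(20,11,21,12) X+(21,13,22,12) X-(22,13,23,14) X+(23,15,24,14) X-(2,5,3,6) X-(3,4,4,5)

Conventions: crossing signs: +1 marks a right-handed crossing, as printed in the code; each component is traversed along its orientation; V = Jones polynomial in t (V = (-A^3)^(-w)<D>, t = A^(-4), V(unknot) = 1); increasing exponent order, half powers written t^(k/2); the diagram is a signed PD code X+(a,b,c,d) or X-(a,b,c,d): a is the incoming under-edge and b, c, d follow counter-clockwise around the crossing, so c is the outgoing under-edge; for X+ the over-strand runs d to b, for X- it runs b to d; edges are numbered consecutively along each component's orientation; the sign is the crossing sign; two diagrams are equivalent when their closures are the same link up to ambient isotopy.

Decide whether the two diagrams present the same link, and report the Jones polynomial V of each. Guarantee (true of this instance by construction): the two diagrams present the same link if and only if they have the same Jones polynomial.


same link: yes
V(D1) = 1  [14 crossings, <D> = 1, w = 0]
D2 (bracket A^-6; 12 crossings at w = -2): V = 1
note: one V(t) for all 2 diagrams — one class (guaranteed)


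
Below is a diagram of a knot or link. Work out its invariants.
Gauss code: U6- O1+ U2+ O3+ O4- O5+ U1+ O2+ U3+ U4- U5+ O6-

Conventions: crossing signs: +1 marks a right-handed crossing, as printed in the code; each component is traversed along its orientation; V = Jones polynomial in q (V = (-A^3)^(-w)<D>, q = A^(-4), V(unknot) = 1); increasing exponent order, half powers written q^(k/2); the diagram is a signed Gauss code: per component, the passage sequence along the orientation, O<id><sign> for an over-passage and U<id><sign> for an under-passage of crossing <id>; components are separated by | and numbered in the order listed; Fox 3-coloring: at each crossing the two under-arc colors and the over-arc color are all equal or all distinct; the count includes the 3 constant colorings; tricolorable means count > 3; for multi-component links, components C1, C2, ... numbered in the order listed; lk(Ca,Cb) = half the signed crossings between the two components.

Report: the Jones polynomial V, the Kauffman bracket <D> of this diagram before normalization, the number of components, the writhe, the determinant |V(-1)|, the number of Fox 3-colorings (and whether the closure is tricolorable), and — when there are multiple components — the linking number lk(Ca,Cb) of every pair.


V = q + q^3 - q^4
<D> = -A^-10 + A^-6 + A^2 (w = +2)
1 component over 6 crossings, w = +2
9 Fox colorings among 3^6, |V(-1)| = 3: tricolorable
why: V spans 3 powers of q: at least 3 crossings in any diagram


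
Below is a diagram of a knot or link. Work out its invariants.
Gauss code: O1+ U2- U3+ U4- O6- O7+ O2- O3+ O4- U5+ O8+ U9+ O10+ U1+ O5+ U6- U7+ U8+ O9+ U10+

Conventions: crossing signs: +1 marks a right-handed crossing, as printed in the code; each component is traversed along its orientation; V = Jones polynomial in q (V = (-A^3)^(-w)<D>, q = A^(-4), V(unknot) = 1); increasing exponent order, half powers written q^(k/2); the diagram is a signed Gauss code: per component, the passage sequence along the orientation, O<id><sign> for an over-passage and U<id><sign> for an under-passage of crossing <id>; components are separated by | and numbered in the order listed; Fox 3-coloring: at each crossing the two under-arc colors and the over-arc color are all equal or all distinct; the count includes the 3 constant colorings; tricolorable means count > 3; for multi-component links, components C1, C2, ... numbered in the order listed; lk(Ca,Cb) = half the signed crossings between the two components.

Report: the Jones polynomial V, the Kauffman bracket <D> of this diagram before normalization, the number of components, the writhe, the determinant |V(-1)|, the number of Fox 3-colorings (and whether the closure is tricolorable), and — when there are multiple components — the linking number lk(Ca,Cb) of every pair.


V = q^2 + q^4 - q^5 + q^6 - q^7
<D> = -A^-16 + A^-12 - A^-8 + A^-4 + A^4 (w = +4)
1 component over 10 crossings, w = +4
3 Fox colorings among 3^10, |V(-1)| = 5: not tricolorable
why: det 5 = |V(-1)|; not divisible by 3, so not tricolorable


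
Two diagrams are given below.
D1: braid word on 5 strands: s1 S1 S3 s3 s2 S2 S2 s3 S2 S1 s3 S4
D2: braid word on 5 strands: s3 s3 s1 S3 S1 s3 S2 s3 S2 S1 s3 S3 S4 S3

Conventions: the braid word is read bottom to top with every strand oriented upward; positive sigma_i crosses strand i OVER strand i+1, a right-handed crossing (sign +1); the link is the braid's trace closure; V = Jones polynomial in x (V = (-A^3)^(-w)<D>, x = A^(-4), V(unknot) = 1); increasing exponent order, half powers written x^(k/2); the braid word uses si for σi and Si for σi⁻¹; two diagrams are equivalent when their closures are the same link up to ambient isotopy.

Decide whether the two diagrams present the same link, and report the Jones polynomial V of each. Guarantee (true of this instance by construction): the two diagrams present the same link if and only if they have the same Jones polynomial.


equivalent: yes
V(D1) = x^-2 - x^-1 + 1 - x + x^2  (w -2, c 12, <D> = A^-14 - A^-10 + A^-6 - A^-2 + A^2)
V(D2) = x^-2 - x^-1 + 1 - x + x^2  (w -2, c 14, <D> = A^-14 - A^-10 + A^-6 - A^-2 + A^2)
why: D2 (14 crossings) and D1 (12) are Markov-related braid presentations


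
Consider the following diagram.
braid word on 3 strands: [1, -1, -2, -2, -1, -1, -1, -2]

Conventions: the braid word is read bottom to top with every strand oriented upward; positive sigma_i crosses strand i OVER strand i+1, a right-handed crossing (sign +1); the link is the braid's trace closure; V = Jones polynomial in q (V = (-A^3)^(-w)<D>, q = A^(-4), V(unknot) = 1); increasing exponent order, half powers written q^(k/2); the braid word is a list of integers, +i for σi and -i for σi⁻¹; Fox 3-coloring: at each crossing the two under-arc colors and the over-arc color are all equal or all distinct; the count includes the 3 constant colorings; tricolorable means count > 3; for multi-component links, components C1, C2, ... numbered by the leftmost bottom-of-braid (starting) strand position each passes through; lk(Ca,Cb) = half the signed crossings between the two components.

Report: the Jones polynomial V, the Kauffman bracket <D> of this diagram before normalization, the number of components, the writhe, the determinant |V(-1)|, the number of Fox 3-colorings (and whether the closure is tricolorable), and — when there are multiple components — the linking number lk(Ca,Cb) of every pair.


V = q^-8 - 2q^-7 + q^-6 - 2q^-5 + 2q^-4 + q^-2
<D> = A^-10 + 2A^-2 - 2A^2 + A^6 - 2A^10 + A^14 (w = -6)
1 component over 8 crossings, w = -6
27 Fox colorings among 3^8, |V(-1)| = 9: tricolorable
why: the word shrinks to σ2⁻¹ σ2⁻¹ σ1⁻¹ σ1⁻¹ σ1⁻¹ σ2⁻¹ after cancelling


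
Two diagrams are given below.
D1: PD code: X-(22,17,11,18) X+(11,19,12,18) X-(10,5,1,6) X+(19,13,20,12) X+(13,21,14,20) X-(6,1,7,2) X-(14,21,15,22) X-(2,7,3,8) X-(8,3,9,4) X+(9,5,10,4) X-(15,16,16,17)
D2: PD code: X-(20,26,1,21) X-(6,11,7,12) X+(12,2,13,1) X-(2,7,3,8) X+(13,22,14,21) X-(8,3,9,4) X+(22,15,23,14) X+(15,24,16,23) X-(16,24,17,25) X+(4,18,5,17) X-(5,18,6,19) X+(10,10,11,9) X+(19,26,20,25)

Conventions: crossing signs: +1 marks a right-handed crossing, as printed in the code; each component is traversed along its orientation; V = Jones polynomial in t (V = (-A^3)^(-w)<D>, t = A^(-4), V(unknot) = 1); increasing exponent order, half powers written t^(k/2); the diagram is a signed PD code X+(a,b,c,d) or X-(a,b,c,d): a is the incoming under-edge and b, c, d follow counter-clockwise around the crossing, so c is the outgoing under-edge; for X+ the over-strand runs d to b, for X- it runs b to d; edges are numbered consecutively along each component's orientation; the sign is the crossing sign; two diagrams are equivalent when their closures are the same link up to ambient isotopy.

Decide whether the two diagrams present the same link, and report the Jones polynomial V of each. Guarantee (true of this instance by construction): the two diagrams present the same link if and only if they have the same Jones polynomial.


equivalent: no
D1 (bracket A^-7 + A^-3 + A - A^9; 11 crossings at w = -3): V = t^(-9/2) - t^(-5/2) - t^(-3/2) - t^(-1/2)
D2 (bracket A^-3 + 2A^5 - A^9 + A^13 - A^17; 13 crossings at w = +1): V = t^(-7/2) - t^(-5/2) + t^(-3/2) - 2t^(-1/2) - t^(3/2)
key observation: 2 classes among 2 diagrams; unequal V(t) rules out equality


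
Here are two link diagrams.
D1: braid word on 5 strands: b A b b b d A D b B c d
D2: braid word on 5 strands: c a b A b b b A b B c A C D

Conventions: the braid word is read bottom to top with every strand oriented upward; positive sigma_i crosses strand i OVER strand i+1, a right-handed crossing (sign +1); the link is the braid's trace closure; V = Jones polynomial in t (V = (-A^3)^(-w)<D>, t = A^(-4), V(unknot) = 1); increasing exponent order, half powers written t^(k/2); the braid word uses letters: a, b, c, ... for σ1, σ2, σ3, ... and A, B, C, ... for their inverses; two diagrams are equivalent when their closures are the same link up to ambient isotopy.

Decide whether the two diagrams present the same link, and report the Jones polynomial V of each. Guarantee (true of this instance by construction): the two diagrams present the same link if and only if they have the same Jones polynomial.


equivalent: yes
D1 (bracket A^-8 - 2A^-4 + 2 - 2A^4 + 2A^8 - A^12 + A^16; 12 crossings at w = +4): V = t^-1 - 1 + 2t - 2t^2 + 2t^3 - 2t^4 + t^5
V(D2) = t^-1 - 1 + 2t - 2t^2 + 2t^3 - 2t^4 + t^5  (w +2, c 14, <D> = A^-14 - 2A^-10 + 2A^-6 - 2A^-2 + 2A^2 - A^6 + A^10)
key observation: D2 (14 crossings) and D1 (12) are Markov-related braid presentations


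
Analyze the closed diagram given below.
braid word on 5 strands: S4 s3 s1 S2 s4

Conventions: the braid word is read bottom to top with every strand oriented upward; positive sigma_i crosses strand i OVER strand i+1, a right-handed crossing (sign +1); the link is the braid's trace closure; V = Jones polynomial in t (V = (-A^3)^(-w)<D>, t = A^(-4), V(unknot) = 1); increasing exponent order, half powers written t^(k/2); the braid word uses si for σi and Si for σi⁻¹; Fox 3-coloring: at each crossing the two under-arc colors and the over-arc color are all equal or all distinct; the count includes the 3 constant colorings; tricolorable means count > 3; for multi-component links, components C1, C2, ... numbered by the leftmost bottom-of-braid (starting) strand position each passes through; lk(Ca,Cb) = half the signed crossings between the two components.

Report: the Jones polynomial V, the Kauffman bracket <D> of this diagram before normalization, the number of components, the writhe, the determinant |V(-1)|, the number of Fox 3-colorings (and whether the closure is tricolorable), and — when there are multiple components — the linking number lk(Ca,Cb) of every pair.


V = -t^(-1/2) - t^(1/2)
<D> = A + A^5 (w = +1)
2 components over 5 crossings, w = +1
lk(C1,C2): 0
9 Fox colorings among 3^5, |V(-1)| = 0: tricolorable
why: the 1 component pair carries total linking 0


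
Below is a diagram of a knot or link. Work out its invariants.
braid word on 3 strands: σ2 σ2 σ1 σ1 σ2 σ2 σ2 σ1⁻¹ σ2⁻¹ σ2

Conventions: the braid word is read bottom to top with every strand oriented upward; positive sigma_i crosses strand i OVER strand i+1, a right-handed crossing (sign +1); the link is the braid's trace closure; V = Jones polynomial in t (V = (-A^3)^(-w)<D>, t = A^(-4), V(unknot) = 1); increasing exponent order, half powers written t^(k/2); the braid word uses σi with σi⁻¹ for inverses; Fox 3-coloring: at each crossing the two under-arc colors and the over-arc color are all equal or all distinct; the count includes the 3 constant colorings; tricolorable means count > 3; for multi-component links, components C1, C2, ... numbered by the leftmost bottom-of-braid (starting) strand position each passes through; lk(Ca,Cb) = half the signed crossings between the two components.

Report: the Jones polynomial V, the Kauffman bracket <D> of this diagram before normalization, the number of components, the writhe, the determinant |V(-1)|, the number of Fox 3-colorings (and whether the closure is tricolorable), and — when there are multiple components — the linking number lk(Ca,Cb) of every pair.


V = t^2 - t^3 + 3t^4 - 3t^5 + 3t^6 - 3t^7 + 2t^8 - t^9
<D> = -A^-18 + 2A^-14 - 3A^-10 + 3A^-6 - 3A^-2 + 3A^2 - A^6 + A^10 (w = +6)
1 component over 10 crossings, w = +6
3 Fox colorings among 3^10, |V(-1)| = 17: not tricolorable
why: the span of V is 7, forcing >= 7 crossings in any diagram


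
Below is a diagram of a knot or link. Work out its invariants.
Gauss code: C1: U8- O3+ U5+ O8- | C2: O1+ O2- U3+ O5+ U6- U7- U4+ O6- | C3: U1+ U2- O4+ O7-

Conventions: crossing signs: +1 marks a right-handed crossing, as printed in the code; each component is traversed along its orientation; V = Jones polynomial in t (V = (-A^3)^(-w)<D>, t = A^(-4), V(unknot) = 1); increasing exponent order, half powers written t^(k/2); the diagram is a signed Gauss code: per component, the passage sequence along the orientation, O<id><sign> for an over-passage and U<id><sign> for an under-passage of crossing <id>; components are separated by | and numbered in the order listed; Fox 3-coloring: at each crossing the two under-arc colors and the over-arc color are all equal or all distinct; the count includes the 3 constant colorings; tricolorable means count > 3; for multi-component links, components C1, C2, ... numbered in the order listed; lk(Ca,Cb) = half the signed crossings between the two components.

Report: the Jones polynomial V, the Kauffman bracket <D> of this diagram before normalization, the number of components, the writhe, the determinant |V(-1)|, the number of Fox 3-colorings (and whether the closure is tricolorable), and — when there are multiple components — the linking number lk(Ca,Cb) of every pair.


Jones polynomial: V(t) = 1 + t + t^2 + t^3
<D> = A^-12 + A^-8 + A^-4 + 1; writhe 0
components 3, writhe 0 (8 crossings)
linking number lk(C1,C2) = +1
lk(C1,C3): 0
lk(C2,C3) = 0
3-colorings: 9 of 3^8, det 0 — tricolorable
note: span 3 respects span(V) <= c + mu - 1 = 10 for this 3-component diagram


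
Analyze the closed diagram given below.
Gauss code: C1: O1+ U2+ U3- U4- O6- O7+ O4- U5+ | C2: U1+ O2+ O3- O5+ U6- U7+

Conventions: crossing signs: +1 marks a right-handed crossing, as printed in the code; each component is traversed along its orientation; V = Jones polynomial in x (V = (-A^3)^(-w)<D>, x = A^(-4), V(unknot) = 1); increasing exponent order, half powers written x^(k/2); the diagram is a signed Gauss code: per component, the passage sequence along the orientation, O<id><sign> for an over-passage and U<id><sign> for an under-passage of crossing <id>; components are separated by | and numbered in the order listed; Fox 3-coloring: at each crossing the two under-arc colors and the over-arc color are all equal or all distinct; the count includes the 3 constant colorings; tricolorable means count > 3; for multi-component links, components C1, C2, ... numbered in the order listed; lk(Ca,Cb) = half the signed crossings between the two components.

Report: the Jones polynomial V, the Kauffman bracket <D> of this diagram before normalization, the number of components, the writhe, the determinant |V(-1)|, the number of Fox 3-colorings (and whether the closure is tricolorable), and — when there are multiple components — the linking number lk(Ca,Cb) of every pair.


Jones polynomial: V(x) = -x^(1/2) - x^(5/2)
<D> = A^-7 + A; writhe +1
components 2, writhe +1 (7 crossings)
linking number lk(C1,C2) = +1
3-colorings: 3 of 3^7, det 2 — not tricolorable
note: det 2 = |V(-1)|; not divisible by 3, so not tricolorable


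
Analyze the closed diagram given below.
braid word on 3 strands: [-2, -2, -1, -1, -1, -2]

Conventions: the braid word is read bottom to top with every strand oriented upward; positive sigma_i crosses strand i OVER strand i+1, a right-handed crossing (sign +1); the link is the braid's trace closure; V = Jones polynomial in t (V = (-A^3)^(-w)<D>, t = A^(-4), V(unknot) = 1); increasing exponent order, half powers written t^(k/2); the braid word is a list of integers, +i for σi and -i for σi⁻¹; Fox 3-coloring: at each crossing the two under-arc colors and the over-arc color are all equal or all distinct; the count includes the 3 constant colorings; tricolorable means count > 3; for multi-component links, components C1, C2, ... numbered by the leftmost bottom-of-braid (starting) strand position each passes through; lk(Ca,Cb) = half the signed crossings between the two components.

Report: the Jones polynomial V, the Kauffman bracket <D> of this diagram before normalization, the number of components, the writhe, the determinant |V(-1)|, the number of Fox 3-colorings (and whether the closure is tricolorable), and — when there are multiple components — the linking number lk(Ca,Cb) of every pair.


V = t^-8 - 2t^-7 + t^-6 - 2t^-5 + 2t^-4 + t^-2
<D> = A^-10 + 2A^-2 - 2A^2 + A^6 - 2A^10 + A^14 (w = -6)
1 component over 6 crossings, w = -6
27 Fox colorings among 3^6, |V(-1)| = 9: tricolorable
why: V spans 6 powers of t: at least 6 crossings in any diagram


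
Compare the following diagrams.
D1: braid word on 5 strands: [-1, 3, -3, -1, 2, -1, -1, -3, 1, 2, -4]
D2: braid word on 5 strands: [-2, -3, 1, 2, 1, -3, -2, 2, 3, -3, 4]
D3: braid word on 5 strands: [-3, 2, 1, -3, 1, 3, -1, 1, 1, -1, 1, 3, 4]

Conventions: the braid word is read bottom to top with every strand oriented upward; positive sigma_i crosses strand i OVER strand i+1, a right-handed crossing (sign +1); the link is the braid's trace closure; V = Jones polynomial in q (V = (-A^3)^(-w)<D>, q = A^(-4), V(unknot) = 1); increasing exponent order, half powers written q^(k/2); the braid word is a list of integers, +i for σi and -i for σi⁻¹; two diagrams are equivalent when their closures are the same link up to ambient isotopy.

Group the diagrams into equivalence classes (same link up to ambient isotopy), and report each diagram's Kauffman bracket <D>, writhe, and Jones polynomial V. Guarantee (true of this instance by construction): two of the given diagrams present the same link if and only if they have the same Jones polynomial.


equivalence classes: {D1} | {D2} | {D3}
D1 (bracket A^-15 - A^-11 + 2A^-7 - A^-3 + 2A - A^5; 11 crossings at w = -3): V = q^(-7/2) - 2q^(-5/2) + q^(-3/2) - 2q^(-1/2) + q^(1/2) - q^(3/2)
V(D2) = -q^(-1/2) - q^(1/2)  (w +1, c 11, <D> = A + A^5)
V(D3) = -q^(1/2) - q^(3/2) - q^(5/2) + q^(9/2)  [13 crossings, <D> = -A^-3 + A^5 + A^9 + A^13, w = +5]
key observation: comparing 3 Jones polynomials yields 3 groups


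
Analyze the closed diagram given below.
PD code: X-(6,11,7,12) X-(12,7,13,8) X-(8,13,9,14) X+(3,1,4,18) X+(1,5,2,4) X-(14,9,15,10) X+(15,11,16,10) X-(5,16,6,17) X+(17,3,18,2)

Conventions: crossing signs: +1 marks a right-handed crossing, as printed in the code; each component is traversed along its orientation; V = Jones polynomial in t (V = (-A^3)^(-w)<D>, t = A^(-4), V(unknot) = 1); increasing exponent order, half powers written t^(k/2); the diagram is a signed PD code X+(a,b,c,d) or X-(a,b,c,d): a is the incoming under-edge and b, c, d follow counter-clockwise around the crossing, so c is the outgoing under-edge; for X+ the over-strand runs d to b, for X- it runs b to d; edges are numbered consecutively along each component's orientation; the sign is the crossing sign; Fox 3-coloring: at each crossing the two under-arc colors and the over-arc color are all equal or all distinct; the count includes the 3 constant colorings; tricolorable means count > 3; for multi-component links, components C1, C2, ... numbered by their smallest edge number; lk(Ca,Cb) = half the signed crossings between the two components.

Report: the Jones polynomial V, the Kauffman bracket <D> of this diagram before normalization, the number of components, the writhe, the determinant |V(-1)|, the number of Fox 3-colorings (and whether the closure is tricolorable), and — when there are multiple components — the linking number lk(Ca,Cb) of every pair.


V(t) = -t^-3 + t^-2 - t^-1 + 3 - t + t^2 - t^3
bracket: A^-15 - A^-11 + A^-7 - 3A^-3 + A - A^5 + A^9, w = -1
1 component, writhe -1, over 9 crossings
det 9, colorings 27 of 3^9 — tricolorable
observation: w = -1 (over 9 crossings) is diagram-only; (-A^3)^(1) removes it from V


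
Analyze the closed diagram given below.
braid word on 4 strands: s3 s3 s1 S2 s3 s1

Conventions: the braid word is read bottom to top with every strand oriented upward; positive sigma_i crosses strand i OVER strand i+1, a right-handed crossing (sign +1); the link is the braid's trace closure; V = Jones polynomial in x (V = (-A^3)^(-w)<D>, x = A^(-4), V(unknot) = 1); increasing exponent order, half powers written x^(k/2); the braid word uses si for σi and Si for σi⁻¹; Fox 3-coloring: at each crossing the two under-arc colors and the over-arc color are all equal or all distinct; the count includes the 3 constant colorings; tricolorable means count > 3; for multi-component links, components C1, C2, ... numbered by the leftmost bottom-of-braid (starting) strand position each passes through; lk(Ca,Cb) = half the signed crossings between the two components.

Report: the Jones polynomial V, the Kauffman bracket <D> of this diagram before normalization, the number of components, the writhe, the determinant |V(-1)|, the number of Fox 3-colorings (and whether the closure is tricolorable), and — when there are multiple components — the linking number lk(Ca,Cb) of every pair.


V = -x^(3/2) - 2x^(7/2) + x^(9/2) - x^(11/2) + x^(13/2)
<D> = A^-14 - A^-10 + A^-6 - 2A^-2 - A^6 (w = +4)
2 components over 6 crossings, w = +4
lk(C1,C2): +1
9 Fox colorings among 3^6, |V(-1)| = 6: tricolorable
why: det 6 = |V(-1)|; divisible by 3, so tricolorable


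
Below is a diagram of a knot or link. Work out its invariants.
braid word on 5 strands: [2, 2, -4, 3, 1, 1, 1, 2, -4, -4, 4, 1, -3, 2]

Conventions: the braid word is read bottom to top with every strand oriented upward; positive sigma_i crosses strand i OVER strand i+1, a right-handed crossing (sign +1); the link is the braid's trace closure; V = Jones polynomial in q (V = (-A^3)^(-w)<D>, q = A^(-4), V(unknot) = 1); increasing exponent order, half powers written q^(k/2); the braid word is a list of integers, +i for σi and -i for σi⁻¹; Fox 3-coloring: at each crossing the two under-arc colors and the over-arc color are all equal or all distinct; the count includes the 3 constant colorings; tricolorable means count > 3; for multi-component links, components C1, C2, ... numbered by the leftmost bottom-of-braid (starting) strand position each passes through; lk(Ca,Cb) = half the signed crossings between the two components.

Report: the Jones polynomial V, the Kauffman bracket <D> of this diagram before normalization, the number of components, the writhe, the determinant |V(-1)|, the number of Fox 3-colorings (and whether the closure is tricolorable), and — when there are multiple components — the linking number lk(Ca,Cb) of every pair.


V = q^2 - q^3 + 3q^4 - 3q^5 + 3q^6 - 3q^7 + 2q^8 - q^9
<D> = -A^-18 + 2A^-14 - 3A^-10 + 3A^-6 - 3A^-2 + 3A^2 - A^6 + A^10 (w = +6)
1 component over 14 crossings, w = +6
3 Fox colorings among 3^14, |V(-1)| = 17: not tricolorable
why: the word shrinks to σ2 σ2 σ4⁻¹ σ3 σ1 σ1 σ1 σ2 σ4⁻¹ σ1 σ3⁻¹ σ2 after cancelling


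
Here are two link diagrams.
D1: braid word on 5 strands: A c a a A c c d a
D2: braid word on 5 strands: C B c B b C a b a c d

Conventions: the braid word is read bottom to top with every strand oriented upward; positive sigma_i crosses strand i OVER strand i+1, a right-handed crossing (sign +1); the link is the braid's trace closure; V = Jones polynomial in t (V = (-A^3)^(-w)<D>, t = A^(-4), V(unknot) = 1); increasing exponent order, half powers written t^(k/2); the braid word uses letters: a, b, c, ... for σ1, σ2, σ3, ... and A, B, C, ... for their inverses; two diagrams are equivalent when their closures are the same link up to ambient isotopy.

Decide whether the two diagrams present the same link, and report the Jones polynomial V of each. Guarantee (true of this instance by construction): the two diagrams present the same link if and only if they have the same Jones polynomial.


equivalent: no
D1 (bracket -A^-3 + A^5 + A^9 + A^13; 9 crossings at w = +5): V = -t^(1/2) - t^(3/2) - t^(5/2) + t^(9/2)
V(D2) = -t^(-1/2) - t^(1/2)  (w +3, c 11, <D> = A^7 + A^11)
key observation: V(t) takes 2 values over 2 diagrams, fixing the grouping


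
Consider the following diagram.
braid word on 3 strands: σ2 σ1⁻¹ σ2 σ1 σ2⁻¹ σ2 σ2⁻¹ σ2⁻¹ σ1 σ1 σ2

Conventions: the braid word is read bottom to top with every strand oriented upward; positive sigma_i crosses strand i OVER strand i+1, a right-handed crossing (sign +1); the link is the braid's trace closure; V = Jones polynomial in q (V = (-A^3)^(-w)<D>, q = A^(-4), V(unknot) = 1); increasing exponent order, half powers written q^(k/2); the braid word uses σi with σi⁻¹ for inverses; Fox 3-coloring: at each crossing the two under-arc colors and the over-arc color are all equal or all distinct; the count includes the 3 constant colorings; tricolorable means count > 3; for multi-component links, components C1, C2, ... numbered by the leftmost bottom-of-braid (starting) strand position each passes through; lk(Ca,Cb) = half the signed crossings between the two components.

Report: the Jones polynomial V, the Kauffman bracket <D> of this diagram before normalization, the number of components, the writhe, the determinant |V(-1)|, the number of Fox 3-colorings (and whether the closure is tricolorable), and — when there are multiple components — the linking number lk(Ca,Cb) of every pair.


V = q^(-1/2) - 3q^(1/2) + 2q^(3/2) - 4q^(5/2) + 3q^(7/2) - 2q^(9/2) + 2q^(11/2) - q^(13/2)
<D> = A^-17 - 2A^-13 + 2A^-9 - 3A^-5 + 4A^-1 - 2A^3 + 3A^7 - A^11 (w = +3)
2 components over 11 crossings, w = +3
lk(C1,C2): +1
27 Fox colorings among 3^11, |V(-1)| = 18: tricolorable
why: free reduction leaves σ2 σ1⁻¹ σ2 σ1 σ2⁻¹ σ2⁻¹ σ1 σ1 σ2 of the original 11 letters


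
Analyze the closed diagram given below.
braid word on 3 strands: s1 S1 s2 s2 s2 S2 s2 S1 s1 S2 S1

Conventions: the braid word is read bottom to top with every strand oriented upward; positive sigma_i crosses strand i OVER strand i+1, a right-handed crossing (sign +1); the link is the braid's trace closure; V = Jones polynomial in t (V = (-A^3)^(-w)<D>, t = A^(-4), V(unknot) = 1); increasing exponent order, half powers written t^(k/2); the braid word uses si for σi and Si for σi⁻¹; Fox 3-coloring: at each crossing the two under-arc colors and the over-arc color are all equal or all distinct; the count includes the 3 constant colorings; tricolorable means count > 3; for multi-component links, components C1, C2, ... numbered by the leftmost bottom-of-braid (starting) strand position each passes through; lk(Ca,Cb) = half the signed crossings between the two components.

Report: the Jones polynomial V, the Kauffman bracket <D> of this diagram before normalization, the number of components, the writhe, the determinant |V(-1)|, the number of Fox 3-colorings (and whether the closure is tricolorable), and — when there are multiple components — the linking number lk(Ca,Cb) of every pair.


V = -t^(1/2) - t^(5/2)
<D> = A^-7 + A (w = +1)
2 components over 11 crossings, w = +1
lk(C1,C2): +1
3 Fox colorings among 3^11, |V(-1)| = 2: not tricolorable
why: det 2 = |V(-1)|; not divisible by 3, so not tricolorable


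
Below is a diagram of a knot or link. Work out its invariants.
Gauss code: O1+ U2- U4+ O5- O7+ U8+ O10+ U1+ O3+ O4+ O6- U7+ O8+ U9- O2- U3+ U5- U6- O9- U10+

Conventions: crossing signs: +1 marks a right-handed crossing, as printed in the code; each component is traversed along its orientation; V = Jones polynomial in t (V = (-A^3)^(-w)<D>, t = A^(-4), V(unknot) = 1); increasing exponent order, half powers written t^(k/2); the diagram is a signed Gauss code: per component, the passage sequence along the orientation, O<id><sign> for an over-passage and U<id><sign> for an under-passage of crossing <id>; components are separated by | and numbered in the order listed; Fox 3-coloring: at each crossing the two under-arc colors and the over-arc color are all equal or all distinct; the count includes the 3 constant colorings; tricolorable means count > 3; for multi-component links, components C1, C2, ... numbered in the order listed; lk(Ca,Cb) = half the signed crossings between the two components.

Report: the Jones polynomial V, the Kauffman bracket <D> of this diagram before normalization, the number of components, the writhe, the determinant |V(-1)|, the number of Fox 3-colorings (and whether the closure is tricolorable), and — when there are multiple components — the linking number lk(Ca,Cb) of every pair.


V(t) = -t^-2 + 2t^-1 - 3 + 5t - 4t^2 + 5t^3 - 4t^4 + 2t^5 - t^6
bracket: -A^-18 + 2A^-14 - 4A^-10 + 5A^-6 - 4A^-2 + 5A^2 - 3A^6 + 2A^10 - A^14, w = +2
1 component, writhe +2, over 10 crossings
det 27, colorings 9 of 3^10 — tricolorable
observation: det 27 = |V(-1)|; divisible by 3, so tricolorable


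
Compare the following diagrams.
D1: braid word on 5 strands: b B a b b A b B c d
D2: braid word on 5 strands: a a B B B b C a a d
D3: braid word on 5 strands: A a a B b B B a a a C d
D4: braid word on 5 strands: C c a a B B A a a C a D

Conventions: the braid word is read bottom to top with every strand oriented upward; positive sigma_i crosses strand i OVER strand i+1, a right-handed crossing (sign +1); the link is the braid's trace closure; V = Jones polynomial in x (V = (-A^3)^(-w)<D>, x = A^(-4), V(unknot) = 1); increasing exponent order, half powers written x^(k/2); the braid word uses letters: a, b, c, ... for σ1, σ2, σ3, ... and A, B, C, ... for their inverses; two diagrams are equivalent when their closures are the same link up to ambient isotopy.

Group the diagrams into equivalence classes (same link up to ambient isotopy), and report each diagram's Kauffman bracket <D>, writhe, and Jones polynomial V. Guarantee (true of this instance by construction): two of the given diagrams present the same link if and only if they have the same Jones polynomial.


equivalence classes: {D1} | {D2, D3, D4}
D1 (bracket 1 + A^4 + A^8 + A^12; 10 crossings at w = +4): V = 1 + x + x^2 + x^3
V(D2) = x^-1 + 2x - x^2 + 2x^3 - x^4 + x^5  [10 crossings, <D> = A^-14 - A^-10 + 2A^-6 - A^-2 + 2A^2 + A^10, w = +2]
V(D3) = x^-1 + 2x - x^2 + 2x^3 - x^4 + x^5  [12 crossings, <D> = A^-14 - A^-10 + 2A^-6 - A^-2 + 2A^2 + A^10, w = +2]
V(D4) = x^-1 + 2x - x^2 + 2x^3 - x^4 + x^5  (w 0, c 12, <D> = A^-20 - A^-16 + 2A^-12 - A^-8 + 2A^-4 + A^4)
key observation: comparing 4 Jones polynomials yields 2 groups


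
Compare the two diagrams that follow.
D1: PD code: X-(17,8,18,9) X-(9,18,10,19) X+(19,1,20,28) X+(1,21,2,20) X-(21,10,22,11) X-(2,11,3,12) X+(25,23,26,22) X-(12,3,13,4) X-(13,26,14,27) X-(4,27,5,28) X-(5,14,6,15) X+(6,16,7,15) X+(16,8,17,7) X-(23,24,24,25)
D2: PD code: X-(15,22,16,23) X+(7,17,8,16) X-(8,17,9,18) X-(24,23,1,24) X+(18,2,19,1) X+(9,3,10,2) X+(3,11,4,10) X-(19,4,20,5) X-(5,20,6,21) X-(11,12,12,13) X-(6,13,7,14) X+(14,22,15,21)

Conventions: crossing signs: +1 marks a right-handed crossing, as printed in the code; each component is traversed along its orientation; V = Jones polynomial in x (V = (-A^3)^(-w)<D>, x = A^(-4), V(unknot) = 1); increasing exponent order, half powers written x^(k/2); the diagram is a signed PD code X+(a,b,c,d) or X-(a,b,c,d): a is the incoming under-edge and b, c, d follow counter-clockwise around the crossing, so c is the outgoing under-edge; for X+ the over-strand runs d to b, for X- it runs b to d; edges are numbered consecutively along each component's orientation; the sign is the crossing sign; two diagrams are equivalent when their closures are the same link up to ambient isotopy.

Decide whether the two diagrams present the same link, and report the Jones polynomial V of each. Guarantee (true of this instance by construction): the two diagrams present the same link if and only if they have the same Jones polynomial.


equivalent: no
V(D1) = -x^-6 + x^-5 - x^-4 + 2x^-3 - x^-2 + x^-1  (w -4, c 14, <D> = A^-8 - A^-4 + 2 - A^4 + A^8 - A^12)
V(D2) = x^-2 - x^-1 + 1 - x + x^2  [12 crossings, <D> = A^-14 - A^-10 + A^-6 - A^-2 + A^2, w = -2]
key observation: 2 classes among 2 diagrams; unequal V(x) rules out equality


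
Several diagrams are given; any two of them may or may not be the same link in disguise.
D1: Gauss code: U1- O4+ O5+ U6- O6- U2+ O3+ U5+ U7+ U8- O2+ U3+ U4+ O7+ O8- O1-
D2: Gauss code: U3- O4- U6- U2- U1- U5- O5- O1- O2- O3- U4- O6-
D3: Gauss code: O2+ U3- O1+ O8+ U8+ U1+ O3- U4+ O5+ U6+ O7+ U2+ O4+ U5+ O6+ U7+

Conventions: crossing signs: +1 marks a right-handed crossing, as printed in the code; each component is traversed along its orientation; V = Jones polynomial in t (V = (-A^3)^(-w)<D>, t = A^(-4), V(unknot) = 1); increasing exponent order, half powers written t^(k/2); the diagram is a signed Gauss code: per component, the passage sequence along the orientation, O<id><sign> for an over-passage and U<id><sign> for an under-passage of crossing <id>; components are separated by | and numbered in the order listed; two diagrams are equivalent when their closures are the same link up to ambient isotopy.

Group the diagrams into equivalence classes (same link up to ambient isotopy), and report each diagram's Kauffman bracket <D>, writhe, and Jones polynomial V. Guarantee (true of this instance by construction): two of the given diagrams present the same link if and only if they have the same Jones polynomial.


classes: {D1} | {D2} | {D3}
V(D1) = t + t^3 - t^4  [8 crossings, <D> = -A^-10 + A^-6 + A^2, w = +2]
V(D2) = -t^-4 + t^-3 + t^-1  [6 crossings, <D> = A^-14 + A^-6 - A^-2, w = -6]
D3 (bracket -A^-10 + A^-6 - A^-2 + A^2 + A^10; 8 crossings at w = +6): V = t^2 + t^4 - t^5 + t^6 - t^7
note: V(t) takes 3 values over 3 diagrams, fixing the grouping


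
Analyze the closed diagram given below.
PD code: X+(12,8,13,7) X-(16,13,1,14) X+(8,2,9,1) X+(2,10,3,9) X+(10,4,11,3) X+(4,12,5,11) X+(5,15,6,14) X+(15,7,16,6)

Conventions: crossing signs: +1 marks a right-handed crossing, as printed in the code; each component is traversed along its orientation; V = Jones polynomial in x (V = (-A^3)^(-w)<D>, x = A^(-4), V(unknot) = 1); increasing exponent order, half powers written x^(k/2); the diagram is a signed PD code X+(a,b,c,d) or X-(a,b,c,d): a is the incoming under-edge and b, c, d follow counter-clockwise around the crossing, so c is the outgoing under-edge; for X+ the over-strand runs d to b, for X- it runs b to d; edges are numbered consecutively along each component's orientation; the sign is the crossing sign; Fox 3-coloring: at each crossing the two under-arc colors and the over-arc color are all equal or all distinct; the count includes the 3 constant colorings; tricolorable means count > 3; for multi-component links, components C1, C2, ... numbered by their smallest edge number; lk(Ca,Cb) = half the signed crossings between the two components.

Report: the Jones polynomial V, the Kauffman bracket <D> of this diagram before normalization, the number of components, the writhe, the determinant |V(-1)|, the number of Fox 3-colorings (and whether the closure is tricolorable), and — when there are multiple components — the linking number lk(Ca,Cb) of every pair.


V(x) = x^2 - x^3 + 2x^4 - 2x^5 + 3x^6 - 2x^7 + x^8 - x^9
bracket: -A^-18 + A^-14 - 2A^-10 + 3A^-6 - 2A^-2 + 2A^2 - A^6 + A^10, w = +6
1 component, writhe +6, over 8 crossings
det 13, colorings 3 of 3^8 — not tricolorable
observation: det 13 = |V(-1)|; not divisible by 3, so not tricolorable


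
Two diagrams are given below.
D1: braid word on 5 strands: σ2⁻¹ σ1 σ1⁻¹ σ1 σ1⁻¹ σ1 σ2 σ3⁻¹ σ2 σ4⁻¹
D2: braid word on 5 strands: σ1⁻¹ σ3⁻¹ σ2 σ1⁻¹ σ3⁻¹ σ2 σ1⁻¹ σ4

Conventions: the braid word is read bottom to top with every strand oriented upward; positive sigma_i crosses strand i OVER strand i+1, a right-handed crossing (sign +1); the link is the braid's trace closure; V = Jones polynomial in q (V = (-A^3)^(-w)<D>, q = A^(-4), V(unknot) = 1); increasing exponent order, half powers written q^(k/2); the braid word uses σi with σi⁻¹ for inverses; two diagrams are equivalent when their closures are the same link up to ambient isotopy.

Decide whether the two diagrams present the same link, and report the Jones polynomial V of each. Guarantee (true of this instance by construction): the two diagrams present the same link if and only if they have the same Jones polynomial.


equivalent: no
V(D1) = 1  (w 0, c 10, <D> = 1)
V(D2) = -q^-6 + 2q^-5 - 3q^-4 + 4q^-3 - 3q^-2 + 3q^-1 - 2 + q  [8 crossings, <D> = A^-10 - 2A^-6 + 3A^-2 - 3A^2 + 4A^6 - 3A^10 + 2A^14 - A^18, w = -2]
key observation: 2 classes among 2 diagrams; unequal V(q) rules out equality


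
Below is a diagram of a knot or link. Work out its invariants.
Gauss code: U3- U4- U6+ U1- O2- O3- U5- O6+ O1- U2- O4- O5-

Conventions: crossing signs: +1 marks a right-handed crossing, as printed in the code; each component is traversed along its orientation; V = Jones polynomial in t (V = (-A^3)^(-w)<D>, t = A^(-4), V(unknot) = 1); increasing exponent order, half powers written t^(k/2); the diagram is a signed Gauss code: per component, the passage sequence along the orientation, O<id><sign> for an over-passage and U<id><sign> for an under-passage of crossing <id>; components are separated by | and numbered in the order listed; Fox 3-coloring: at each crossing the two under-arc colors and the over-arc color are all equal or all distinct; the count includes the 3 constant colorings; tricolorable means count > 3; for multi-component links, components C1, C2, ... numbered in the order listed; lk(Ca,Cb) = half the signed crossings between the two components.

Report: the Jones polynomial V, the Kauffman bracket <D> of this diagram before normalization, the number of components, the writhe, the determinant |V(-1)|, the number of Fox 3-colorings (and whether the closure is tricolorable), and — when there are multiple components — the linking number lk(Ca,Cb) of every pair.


V = -t^-4 + t^-3 + t^-1
<D> = A^-8 + 1 - A^4 (w = -4)
1 component over 6 crossings, w = -4
9 Fox colorings among 3^6, |V(-1)| = 3: tricolorable
why: the span of V is 3, forcing >= 3 crossings in any diagram
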